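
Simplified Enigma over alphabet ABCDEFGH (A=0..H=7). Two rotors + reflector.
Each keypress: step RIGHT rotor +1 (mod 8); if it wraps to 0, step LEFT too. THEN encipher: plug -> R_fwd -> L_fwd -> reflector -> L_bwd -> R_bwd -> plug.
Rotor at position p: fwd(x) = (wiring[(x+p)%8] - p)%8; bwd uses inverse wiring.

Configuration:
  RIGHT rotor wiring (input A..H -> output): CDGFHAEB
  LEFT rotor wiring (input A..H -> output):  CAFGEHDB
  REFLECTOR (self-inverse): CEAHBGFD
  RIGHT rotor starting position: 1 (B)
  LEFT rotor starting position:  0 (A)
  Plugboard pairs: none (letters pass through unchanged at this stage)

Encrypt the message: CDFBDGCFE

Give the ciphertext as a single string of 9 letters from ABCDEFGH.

Answer: DGBCAFDGA

Derivation:
Char 1 ('C'): step: R->2, L=0; C->plug->C->R->F->L->H->refl->D->L'->G->R'->D->plug->D
Char 2 ('D'): step: R->3, L=0; D->plug->D->R->B->L->A->refl->C->L'->A->R'->G->plug->G
Char 3 ('F'): step: R->4, L=0; F->plug->F->R->H->L->B->refl->E->L'->E->R'->B->plug->B
Char 4 ('B'): step: R->5, L=0; B->plug->B->R->H->L->B->refl->E->L'->E->R'->C->plug->C
Char 5 ('D'): step: R->6, L=0; D->plug->D->R->F->L->H->refl->D->L'->G->R'->A->plug->A
Char 6 ('G'): step: R->7, L=0; G->plug->G->R->B->L->A->refl->C->L'->A->R'->F->plug->F
Char 7 ('C'): step: R->0, L->1 (L advanced); C->plug->C->R->G->L->A->refl->C->L'->F->R'->D->plug->D
Char 8 ('F'): step: R->1, L=1; F->plug->F->R->D->L->D->refl->H->L'->A->R'->G->plug->G
Char 9 ('E'): step: R->2, L=1; E->plug->E->R->C->L->F->refl->G->L'->E->R'->A->plug->A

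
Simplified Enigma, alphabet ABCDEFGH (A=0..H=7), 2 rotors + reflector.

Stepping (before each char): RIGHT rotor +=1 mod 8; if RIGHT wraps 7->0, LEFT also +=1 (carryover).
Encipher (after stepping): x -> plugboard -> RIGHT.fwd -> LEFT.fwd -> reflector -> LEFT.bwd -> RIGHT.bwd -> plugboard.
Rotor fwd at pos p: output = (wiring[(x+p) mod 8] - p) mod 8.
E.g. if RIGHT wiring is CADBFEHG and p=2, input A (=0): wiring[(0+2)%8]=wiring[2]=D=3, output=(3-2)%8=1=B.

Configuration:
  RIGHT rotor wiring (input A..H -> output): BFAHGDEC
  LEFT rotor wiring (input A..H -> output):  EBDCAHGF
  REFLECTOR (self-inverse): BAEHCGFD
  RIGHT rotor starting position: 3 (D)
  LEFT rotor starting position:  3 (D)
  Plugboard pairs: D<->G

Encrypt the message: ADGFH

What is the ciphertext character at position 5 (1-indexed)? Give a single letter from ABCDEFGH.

Char 1 ('A'): step: R->4, L=3; A->plug->A->R->C->L->E->refl->C->L'->E->R'->G->plug->D
Char 2 ('D'): step: R->5, L=3; D->plug->G->R->C->L->E->refl->C->L'->E->R'->D->plug->G
Char 3 ('G'): step: R->6, L=3; G->plug->D->R->H->L->A->refl->B->L'->F->R'->H->plug->H
Char 4 ('F'): step: R->7, L=3; F->plug->F->R->H->L->A->refl->B->L'->F->R'->H->plug->H
Char 5 ('H'): step: R->0, L->4 (L advanced); H->plug->H->R->C->L->C->refl->E->L'->A->R'->C->plug->C

C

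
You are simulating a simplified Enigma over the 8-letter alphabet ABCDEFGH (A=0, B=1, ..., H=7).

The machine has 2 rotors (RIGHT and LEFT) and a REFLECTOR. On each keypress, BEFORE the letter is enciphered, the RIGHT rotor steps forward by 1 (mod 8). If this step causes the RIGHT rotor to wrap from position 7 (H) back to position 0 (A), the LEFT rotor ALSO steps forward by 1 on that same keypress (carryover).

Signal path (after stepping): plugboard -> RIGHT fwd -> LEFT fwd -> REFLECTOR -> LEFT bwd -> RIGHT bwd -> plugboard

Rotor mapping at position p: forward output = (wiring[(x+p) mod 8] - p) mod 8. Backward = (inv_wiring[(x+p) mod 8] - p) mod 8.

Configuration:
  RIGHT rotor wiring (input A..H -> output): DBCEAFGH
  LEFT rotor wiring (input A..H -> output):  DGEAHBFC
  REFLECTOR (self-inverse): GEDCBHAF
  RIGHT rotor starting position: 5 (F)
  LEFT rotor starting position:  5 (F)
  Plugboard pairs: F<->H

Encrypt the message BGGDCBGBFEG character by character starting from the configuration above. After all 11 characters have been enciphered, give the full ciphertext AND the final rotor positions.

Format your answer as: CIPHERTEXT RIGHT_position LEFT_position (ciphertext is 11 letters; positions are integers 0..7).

Answer: DFBHGFBDCFE 0 7

Derivation:
Char 1 ('B'): step: R->6, L=5; B->plug->B->R->B->L->A->refl->G->L'->D->R'->D->plug->D
Char 2 ('G'): step: R->7, L=5; G->plug->G->R->G->L->D->refl->C->L'->H->R'->H->plug->F
Char 3 ('G'): step: R->0, L->6 (L advanced); G->plug->G->R->G->L->B->refl->E->L'->B->R'->B->plug->B
Char 4 ('D'): step: R->1, L=6; D->plug->D->R->H->L->D->refl->C->L'->F->R'->F->plug->H
Char 5 ('C'): step: R->2, L=6; C->plug->C->R->G->L->B->refl->E->L'->B->R'->G->plug->G
Char 6 ('B'): step: R->3, L=6; B->plug->B->R->F->L->C->refl->D->L'->H->R'->H->plug->F
Char 7 ('G'): step: R->4, L=6; G->plug->G->R->G->L->B->refl->E->L'->B->R'->B->plug->B
Char 8 ('B'): step: R->5, L=6; B->plug->B->R->B->L->E->refl->B->L'->G->R'->D->plug->D
Char 9 ('F'): step: R->6, L=6; F->plug->H->R->H->L->D->refl->C->L'->F->R'->C->plug->C
Char 10 ('E'): step: R->7, L=6; E->plug->E->R->F->L->C->refl->D->L'->H->R'->H->plug->F
Char 11 ('G'): step: R->0, L->7 (L advanced); G->plug->G->R->G->L->C->refl->D->L'->A->R'->E->plug->E
Final: ciphertext=DFBHGFBDCFE, RIGHT=0, LEFT=7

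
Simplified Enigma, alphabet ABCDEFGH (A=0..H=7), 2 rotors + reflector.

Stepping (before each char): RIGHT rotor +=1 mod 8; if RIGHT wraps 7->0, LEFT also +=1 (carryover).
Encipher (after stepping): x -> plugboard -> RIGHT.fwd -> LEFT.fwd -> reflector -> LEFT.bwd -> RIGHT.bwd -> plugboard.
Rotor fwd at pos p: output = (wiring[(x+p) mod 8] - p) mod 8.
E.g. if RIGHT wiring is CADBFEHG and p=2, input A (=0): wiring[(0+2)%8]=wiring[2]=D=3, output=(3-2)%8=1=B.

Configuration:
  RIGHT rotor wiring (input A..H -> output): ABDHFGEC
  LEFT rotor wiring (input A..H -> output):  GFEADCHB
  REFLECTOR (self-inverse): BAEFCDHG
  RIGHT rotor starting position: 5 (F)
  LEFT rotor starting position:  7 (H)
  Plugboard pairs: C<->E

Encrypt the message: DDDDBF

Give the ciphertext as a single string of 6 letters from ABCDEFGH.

Answer: AGEGCB

Derivation:
Char 1 ('D'): step: R->6, L=7; D->plug->D->R->D->L->F->refl->D->L'->G->R'->A->plug->A
Char 2 ('D'): step: R->7, L=7; D->plug->D->R->E->L->B->refl->A->L'->H->R'->G->plug->G
Char 3 ('D'): step: R->0, L->0 (L advanced); D->plug->D->R->H->L->B->refl->A->L'->D->R'->C->plug->E
Char 4 ('D'): step: R->1, L=0; D->plug->D->R->E->L->D->refl->F->L'->B->R'->G->plug->G
Char 5 ('B'): step: R->2, L=0; B->plug->B->R->F->L->C->refl->E->L'->C->R'->E->plug->C
Char 6 ('F'): step: R->3, L=0; F->plug->F->R->F->L->C->refl->E->L'->C->R'->B->plug->B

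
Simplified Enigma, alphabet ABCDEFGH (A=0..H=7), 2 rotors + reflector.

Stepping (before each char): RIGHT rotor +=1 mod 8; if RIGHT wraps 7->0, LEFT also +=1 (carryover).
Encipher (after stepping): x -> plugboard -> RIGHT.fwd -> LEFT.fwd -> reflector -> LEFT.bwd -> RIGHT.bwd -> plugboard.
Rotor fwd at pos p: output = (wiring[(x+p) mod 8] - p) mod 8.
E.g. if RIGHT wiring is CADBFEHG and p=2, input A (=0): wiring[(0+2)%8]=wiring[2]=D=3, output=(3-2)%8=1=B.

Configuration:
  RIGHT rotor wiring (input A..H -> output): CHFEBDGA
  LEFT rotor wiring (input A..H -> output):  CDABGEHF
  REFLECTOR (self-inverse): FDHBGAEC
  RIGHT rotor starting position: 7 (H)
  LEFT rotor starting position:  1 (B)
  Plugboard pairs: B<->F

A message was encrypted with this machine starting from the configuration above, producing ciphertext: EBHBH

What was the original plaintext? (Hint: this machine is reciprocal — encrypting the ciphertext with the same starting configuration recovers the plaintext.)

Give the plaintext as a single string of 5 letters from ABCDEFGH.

Char 1 ('E'): step: R->0, L->2 (L advanced); E->plug->E->R->B->L->H->refl->C->L'->D->R'->F->plug->B
Char 2 ('B'): step: R->1, L=2; B->plug->F->R->F->L->D->refl->B->L'->H->R'->G->plug->G
Char 3 ('H'): step: R->2, L=2; H->plug->H->R->F->L->D->refl->B->L'->H->R'->C->plug->C
Char 4 ('B'): step: R->3, L=2; B->plug->F->R->H->L->B->refl->D->L'->F->R'->E->plug->E
Char 5 ('H'): step: R->4, L=2; H->plug->H->R->A->L->G->refl->E->L'->C->R'->C->plug->C

Answer: BGCEC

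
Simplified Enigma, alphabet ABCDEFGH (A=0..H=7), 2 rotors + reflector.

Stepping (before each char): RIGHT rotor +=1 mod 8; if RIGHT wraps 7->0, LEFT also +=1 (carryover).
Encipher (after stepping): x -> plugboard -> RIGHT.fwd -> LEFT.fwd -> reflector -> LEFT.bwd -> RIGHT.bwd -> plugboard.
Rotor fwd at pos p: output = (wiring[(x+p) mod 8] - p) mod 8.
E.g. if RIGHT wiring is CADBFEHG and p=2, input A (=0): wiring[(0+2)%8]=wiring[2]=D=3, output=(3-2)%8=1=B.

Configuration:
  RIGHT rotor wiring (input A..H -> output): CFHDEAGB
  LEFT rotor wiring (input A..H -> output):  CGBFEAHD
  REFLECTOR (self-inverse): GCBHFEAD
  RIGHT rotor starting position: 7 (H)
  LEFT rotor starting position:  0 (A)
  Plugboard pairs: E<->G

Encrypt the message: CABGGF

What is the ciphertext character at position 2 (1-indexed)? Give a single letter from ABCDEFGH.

Char 1 ('C'): step: R->0, L->1 (L advanced); C->plug->C->R->H->L->B->refl->C->L'->G->R'->G->plug->E
Char 2 ('A'): step: R->1, L=1; A->plug->A->R->E->L->H->refl->D->L'->D->R'->D->plug->D

D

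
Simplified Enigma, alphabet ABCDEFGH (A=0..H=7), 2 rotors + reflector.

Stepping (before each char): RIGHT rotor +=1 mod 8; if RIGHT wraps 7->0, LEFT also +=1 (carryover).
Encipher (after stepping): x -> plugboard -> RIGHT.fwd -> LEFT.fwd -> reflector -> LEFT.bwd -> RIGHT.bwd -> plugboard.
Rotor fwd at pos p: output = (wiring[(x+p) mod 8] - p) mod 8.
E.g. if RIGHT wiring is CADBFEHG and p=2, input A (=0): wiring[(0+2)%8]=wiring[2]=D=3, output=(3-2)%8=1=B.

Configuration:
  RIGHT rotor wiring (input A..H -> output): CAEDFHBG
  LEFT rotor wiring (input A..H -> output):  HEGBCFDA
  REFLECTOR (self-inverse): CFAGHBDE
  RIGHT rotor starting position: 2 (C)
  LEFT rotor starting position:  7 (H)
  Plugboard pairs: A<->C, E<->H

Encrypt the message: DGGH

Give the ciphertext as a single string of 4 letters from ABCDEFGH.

Char 1 ('D'): step: R->3, L=7; D->plug->D->R->G->L->G->refl->D->L'->F->R'->G->plug->G
Char 2 ('G'): step: R->4, L=7; G->plug->G->R->A->L->B->refl->F->L'->C->R'->D->plug->D
Char 3 ('G'): step: R->5, L=7; G->plug->G->R->G->L->G->refl->D->L'->F->R'->D->plug->D
Char 4 ('H'): step: R->6, L=7; H->plug->E->R->G->L->G->refl->D->L'->F->R'->F->plug->F

Answer: GDDF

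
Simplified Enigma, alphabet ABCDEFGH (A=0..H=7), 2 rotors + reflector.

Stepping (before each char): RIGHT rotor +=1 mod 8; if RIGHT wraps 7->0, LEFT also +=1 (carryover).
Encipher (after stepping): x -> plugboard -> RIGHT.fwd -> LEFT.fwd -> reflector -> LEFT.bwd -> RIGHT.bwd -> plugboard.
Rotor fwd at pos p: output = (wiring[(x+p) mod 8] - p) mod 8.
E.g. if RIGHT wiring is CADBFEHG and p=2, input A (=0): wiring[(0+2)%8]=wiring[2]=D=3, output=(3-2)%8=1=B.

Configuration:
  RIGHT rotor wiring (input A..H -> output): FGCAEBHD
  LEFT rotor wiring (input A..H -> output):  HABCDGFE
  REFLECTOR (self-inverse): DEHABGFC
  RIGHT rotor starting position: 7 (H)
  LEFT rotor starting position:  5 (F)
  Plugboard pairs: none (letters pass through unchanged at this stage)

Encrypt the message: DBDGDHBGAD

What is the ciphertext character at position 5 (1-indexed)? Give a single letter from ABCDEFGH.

Char 1 ('D'): step: R->0, L->6 (L advanced); D->plug->D->R->A->L->H->refl->C->L'->D->R'->H->plug->H
Char 2 ('B'): step: R->1, L=6; B->plug->B->R->B->L->G->refl->F->L'->G->R'->F->plug->F
Char 3 ('D'): step: R->2, L=6; D->plug->D->R->H->L->A->refl->D->L'->E->R'->H->plug->H
Char 4 ('G'): step: R->3, L=6; G->plug->G->R->D->L->C->refl->H->L'->A->R'->E->plug->E
Char 5 ('D'): step: R->4, L=6; D->plug->D->R->H->L->A->refl->D->L'->E->R'->H->plug->H

H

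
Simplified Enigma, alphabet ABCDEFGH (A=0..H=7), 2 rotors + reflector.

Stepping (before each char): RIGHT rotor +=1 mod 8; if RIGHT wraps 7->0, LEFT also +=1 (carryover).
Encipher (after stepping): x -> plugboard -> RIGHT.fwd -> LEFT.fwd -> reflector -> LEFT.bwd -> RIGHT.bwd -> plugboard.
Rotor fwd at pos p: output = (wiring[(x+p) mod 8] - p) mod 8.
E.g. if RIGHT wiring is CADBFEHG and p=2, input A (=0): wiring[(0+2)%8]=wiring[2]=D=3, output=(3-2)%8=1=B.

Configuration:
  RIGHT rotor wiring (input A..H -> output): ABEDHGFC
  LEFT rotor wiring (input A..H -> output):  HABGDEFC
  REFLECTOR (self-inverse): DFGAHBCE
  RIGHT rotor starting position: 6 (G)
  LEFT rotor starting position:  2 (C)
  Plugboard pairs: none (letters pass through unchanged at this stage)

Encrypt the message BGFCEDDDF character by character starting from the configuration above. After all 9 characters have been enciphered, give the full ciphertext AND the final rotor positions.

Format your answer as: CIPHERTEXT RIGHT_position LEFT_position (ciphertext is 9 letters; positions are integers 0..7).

Char 1 ('B'): step: R->7, L=2; B->plug->B->R->B->L->E->refl->H->L'->A->R'->F->plug->F
Char 2 ('G'): step: R->0, L->3 (L advanced); G->plug->G->R->F->L->E->refl->H->L'->E->R'->C->plug->C
Char 3 ('F'): step: R->1, L=3; F->plug->F->R->E->L->H->refl->E->L'->F->R'->E->plug->E
Char 4 ('C'): step: R->2, L=3; C->plug->C->R->F->L->E->refl->H->L'->E->R'->D->plug->D
Char 5 ('E'): step: R->3, L=3; E->plug->E->R->H->L->G->refl->C->L'->D->R'->C->plug->C
Char 6 ('D'): step: R->4, L=3; D->plug->D->R->G->L->F->refl->B->L'->C->R'->B->plug->B
Char 7 ('D'): step: R->5, L=3; D->plug->D->R->D->L->C->refl->G->L'->H->R'->F->plug->F
Char 8 ('D'): step: R->6, L=3; D->plug->D->R->D->L->C->refl->G->L'->H->R'->A->plug->A
Char 9 ('F'): step: R->7, L=3; F->plug->F->R->A->L->D->refl->A->L'->B->R'->B->plug->B
Final: ciphertext=FCEDCBFAB, RIGHT=7, LEFT=3

Answer: FCEDCBFAB 7 3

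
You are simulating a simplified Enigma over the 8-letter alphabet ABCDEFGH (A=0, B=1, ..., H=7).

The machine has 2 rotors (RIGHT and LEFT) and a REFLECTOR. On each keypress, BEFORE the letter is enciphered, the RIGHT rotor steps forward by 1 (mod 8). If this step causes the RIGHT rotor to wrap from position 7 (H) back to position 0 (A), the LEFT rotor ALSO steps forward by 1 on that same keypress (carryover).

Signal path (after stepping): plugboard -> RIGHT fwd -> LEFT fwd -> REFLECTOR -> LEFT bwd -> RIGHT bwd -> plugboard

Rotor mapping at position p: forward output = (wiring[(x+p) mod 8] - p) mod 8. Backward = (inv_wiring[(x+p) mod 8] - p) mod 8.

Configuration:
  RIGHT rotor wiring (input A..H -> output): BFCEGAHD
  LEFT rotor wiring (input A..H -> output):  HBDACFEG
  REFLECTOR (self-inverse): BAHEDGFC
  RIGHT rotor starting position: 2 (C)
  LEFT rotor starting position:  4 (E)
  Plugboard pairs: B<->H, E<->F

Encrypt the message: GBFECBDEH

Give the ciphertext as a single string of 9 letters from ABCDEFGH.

Char 1 ('G'): step: R->3, L=4; G->plug->G->R->C->L->A->refl->B->L'->B->R'->A->plug->A
Char 2 ('B'): step: R->4, L=4; B->plug->H->R->A->L->G->refl->F->L'->F->R'->E->plug->F
Char 3 ('F'): step: R->5, L=4; F->plug->E->R->A->L->G->refl->F->L'->F->R'->F->plug->E
Char 4 ('E'): step: R->6, L=4; E->plug->F->R->G->L->H->refl->C->L'->D->R'->C->plug->C
Char 5 ('C'): step: R->7, L=4; C->plug->C->R->G->L->H->refl->C->L'->D->R'->D->plug->D
Char 6 ('B'): step: R->0, L->5 (L advanced); B->plug->H->R->D->L->C->refl->H->L'->B->R'->A->plug->A
Char 7 ('D'): step: R->1, L=5; D->plug->D->R->F->L->G->refl->F->L'->H->R'->E->plug->F
Char 8 ('E'): step: R->2, L=5; E->plug->F->R->B->L->H->refl->C->L'->D->R'->H->plug->B
Char 9 ('H'): step: R->3, L=5; H->plug->B->R->D->L->C->refl->H->L'->B->R'->A->plug->A

Answer: AFECDAFBA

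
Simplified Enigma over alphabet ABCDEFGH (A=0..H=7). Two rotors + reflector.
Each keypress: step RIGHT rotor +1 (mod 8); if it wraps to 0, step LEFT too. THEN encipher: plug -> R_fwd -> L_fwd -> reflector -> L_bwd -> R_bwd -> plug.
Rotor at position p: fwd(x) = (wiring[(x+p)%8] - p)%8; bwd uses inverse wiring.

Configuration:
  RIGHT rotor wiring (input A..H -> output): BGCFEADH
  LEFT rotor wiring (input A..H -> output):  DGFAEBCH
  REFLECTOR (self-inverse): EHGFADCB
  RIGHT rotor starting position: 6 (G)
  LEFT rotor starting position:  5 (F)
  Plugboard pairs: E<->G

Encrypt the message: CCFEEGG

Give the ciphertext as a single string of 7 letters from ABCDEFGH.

Answer: HHGCDED

Derivation:
Char 1 ('C'): step: R->7, L=5; C->plug->C->R->H->L->H->refl->B->L'->E->R'->H->plug->H
Char 2 ('C'): step: R->0, L->6 (L advanced); C->plug->C->R->C->L->F->refl->D->L'->H->R'->H->plug->H
Char 3 ('F'): step: R->1, L=6; F->plug->F->R->C->L->F->refl->D->L'->H->R'->E->plug->G
Char 4 ('E'): step: R->2, L=6; E->plug->G->R->H->L->D->refl->F->L'->C->R'->C->plug->C
Char 5 ('E'): step: R->3, L=6; E->plug->G->R->D->L->A->refl->E->L'->A->R'->D->plug->D
Char 6 ('G'): step: R->4, L=6; G->plug->E->R->F->L->C->refl->G->L'->G->R'->G->plug->E
Char 7 ('G'): step: R->5, L=6; G->plug->E->R->B->L->B->refl->H->L'->E->R'->D->plug->D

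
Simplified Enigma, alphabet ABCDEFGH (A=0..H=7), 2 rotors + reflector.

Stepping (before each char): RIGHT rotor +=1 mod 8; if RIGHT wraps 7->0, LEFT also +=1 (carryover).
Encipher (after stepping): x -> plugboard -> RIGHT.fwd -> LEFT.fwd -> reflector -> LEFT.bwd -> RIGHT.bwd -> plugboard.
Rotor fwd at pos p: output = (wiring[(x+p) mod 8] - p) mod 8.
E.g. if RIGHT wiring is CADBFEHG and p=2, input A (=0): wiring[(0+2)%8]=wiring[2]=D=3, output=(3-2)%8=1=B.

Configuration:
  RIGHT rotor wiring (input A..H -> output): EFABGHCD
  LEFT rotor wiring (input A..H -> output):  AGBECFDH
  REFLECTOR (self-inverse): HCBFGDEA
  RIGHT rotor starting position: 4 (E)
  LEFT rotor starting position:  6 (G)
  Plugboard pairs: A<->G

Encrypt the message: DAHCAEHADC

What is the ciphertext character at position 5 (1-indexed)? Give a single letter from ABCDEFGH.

Char 1 ('D'): step: R->5, L=6; D->plug->D->R->H->L->H->refl->A->L'->D->R'->F->plug->F
Char 2 ('A'): step: R->6, L=6; A->plug->G->R->A->L->F->refl->D->L'->E->R'->A->plug->G
Char 3 ('H'): step: R->7, L=6; H->plug->H->R->D->L->A->refl->H->L'->H->R'->F->plug->F
Char 4 ('C'): step: R->0, L->7 (L advanced); C->plug->C->R->A->L->A->refl->H->L'->C->R'->G->plug->A
Char 5 ('A'): step: R->1, L=7; A->plug->G->R->C->L->H->refl->A->L'->A->R'->C->plug->C

C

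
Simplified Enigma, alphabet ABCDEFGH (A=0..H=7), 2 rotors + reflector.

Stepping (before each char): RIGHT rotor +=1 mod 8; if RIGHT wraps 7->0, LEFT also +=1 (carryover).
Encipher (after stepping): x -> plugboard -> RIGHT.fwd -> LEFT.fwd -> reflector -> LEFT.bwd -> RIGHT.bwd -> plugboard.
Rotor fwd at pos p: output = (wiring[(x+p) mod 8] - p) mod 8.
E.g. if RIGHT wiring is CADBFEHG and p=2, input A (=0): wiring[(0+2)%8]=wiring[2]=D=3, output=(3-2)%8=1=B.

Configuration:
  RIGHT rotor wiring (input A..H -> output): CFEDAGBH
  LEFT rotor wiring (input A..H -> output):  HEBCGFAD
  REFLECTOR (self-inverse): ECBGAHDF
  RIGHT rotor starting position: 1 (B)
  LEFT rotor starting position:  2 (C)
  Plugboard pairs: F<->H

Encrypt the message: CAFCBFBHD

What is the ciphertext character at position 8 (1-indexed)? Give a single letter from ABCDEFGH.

Char 1 ('C'): step: R->2, L=2; C->plug->C->R->G->L->F->refl->H->L'->A->R'->G->plug->G
Char 2 ('A'): step: R->3, L=2; A->plug->A->R->A->L->H->refl->F->L'->G->R'->D->plug->D
Char 3 ('F'): step: R->4, L=2; F->plug->H->R->H->L->C->refl->B->L'->F->R'->C->plug->C
Char 4 ('C'): step: R->5, L=2; C->plug->C->R->C->L->E->refl->A->L'->B->R'->A->plug->A
Char 5 ('B'): step: R->6, L=2; B->plug->B->R->B->L->A->refl->E->L'->C->R'->G->plug->G
Char 6 ('F'): step: R->7, L=2; F->plug->H->R->C->L->E->refl->A->L'->B->R'->F->plug->H
Char 7 ('B'): step: R->0, L->3 (L advanced); B->plug->B->R->F->L->E->refl->A->L'->E->R'->C->plug->C
Char 8 ('H'): step: R->1, L=3; H->plug->F->R->A->L->H->refl->F->L'->D->R'->B->plug->B

B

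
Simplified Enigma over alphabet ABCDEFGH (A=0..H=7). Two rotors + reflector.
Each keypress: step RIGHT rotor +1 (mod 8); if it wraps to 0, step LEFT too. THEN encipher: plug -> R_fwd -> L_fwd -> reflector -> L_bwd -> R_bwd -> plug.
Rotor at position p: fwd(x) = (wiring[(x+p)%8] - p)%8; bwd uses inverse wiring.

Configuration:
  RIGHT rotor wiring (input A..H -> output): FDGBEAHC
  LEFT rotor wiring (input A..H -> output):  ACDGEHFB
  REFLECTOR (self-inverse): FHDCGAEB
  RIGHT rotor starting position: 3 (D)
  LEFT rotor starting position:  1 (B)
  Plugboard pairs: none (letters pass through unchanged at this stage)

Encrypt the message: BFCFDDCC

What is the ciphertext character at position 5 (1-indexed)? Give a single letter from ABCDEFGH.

Char 1 ('B'): step: R->4, L=1; B->plug->B->R->E->L->G->refl->E->L'->F->R'->H->plug->H
Char 2 ('F'): step: R->5, L=1; F->plug->F->R->B->L->C->refl->D->L'->D->R'->A->plug->A
Char 3 ('C'): step: R->6, L=1; C->plug->C->R->H->L->H->refl->B->L'->A->R'->E->plug->E
Char 4 ('F'): step: R->7, L=1; F->plug->F->R->F->L->E->refl->G->L'->E->R'->C->plug->C
Char 5 ('D'): step: R->0, L->2 (L advanced); D->plug->D->R->B->L->E->refl->G->L'->G->R'->C->plug->C

C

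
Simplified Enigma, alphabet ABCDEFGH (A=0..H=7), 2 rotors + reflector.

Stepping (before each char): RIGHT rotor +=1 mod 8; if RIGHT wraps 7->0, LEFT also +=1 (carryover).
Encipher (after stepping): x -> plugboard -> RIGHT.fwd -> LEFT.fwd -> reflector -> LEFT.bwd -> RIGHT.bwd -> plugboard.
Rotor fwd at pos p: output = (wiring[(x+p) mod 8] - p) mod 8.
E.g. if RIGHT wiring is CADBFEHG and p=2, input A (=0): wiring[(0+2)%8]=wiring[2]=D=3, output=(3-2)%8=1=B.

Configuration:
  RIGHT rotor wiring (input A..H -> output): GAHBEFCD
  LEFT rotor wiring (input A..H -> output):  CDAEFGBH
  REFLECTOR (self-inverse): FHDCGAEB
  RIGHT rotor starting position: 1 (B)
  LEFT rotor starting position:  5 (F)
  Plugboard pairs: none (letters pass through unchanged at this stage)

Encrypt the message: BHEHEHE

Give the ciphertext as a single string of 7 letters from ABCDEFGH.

Char 1 ('B'): step: R->2, L=5; B->plug->B->R->H->L->A->refl->F->L'->D->R'->D->plug->D
Char 2 ('H'): step: R->3, L=5; H->plug->H->R->E->L->G->refl->E->L'->B->R'->B->plug->B
Char 3 ('E'): step: R->4, L=5; E->plug->E->R->C->L->C->refl->D->L'->F->R'->H->plug->H
Char 4 ('H'): step: R->5, L=5; H->plug->H->R->H->L->A->refl->F->L'->D->R'->E->plug->E
Char 5 ('E'): step: R->6, L=5; E->plug->E->R->B->L->E->refl->G->L'->E->R'->A->plug->A
Char 6 ('H'): step: R->7, L=5; H->plug->H->R->D->L->F->refl->A->L'->H->R'->B->plug->B
Char 7 ('E'): step: R->0, L->6 (L advanced); E->plug->E->R->E->L->C->refl->D->L'->A->R'->B->plug->B

Answer: DBHEABB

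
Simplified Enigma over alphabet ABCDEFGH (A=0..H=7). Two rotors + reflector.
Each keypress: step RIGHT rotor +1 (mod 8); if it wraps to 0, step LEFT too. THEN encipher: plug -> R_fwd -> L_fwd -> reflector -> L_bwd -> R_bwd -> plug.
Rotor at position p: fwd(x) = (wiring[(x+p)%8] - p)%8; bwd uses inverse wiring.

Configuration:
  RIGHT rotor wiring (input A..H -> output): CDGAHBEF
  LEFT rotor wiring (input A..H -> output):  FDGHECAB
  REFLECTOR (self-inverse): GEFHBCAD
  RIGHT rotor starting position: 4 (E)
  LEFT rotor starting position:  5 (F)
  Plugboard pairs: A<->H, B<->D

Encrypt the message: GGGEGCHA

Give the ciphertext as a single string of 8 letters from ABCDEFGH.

Char 1 ('G'): step: R->5, L=5; G->plug->G->R->D->L->A->refl->G->L'->E->R'->A->plug->H
Char 2 ('G'): step: R->6, L=5; G->plug->G->R->B->L->D->refl->H->L'->H->R'->B->plug->D
Char 3 ('G'): step: R->7, L=5; G->plug->G->R->C->L->E->refl->B->L'->F->R'->H->plug->A
Char 4 ('E'): step: R->0, L->6 (L advanced); E->plug->E->R->H->L->E->refl->B->L'->F->R'->H->plug->A
Char 5 ('G'): step: R->1, L=6; G->plug->G->R->E->L->A->refl->G->L'->G->R'->D->plug->B
Char 6 ('C'): step: R->2, L=6; C->plug->C->R->F->L->B->refl->E->L'->H->R'->D->plug->B
Char 7 ('H'): step: R->3, L=6; H->plug->A->R->F->L->B->refl->E->L'->H->R'->F->plug->F
Char 8 ('A'): step: R->4, L=6; A->plug->H->R->E->L->A->refl->G->L'->G->R'->E->plug->E

Answer: HDAABBFE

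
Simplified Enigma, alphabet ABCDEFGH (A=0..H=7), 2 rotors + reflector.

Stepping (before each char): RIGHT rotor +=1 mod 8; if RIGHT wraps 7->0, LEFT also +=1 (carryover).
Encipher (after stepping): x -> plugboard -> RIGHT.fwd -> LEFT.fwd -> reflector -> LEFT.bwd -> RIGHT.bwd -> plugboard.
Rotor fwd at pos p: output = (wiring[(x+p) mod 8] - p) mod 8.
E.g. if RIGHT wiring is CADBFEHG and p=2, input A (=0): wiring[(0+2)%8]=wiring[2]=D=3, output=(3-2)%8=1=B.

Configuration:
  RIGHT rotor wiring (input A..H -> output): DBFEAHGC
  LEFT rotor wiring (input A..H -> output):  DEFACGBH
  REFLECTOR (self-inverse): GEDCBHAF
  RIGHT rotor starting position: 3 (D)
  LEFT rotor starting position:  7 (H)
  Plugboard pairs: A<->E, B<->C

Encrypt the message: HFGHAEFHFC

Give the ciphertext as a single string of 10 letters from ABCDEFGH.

Char 1 ('H'): step: R->4, L=7; H->plug->H->R->A->L->A->refl->G->L'->D->R'->B->plug->C
Char 2 ('F'): step: R->5, L=7; F->plug->F->R->A->L->A->refl->G->L'->D->R'->H->plug->H
Char 3 ('G'): step: R->6, L=7; G->plug->G->R->C->L->F->refl->H->L'->G->R'->F->plug->F
Char 4 ('H'): step: R->7, L=7; H->plug->H->R->H->L->C->refl->D->L'->F->R'->E->plug->A
Char 5 ('A'): step: R->0, L->0 (L advanced); A->plug->E->R->A->L->D->refl->C->L'->E->R'->D->plug->D
Char 6 ('E'): step: R->1, L=0; E->plug->A->R->A->L->D->refl->C->L'->E->R'->B->plug->C
Char 7 ('F'): step: R->2, L=0; F->plug->F->R->A->L->D->refl->C->L'->E->R'->E->plug->A
Char 8 ('H'): step: R->3, L=0; H->plug->H->R->C->L->F->refl->H->L'->H->R'->E->plug->A
Char 9 ('F'): step: R->4, L=0; F->plug->F->R->F->L->G->refl->A->L'->D->R'->B->plug->C
Char 10 ('C'): step: R->5, L=0; C->plug->B->R->B->L->E->refl->B->L'->G->R'->D->plug->D

Answer: CHFADCAACD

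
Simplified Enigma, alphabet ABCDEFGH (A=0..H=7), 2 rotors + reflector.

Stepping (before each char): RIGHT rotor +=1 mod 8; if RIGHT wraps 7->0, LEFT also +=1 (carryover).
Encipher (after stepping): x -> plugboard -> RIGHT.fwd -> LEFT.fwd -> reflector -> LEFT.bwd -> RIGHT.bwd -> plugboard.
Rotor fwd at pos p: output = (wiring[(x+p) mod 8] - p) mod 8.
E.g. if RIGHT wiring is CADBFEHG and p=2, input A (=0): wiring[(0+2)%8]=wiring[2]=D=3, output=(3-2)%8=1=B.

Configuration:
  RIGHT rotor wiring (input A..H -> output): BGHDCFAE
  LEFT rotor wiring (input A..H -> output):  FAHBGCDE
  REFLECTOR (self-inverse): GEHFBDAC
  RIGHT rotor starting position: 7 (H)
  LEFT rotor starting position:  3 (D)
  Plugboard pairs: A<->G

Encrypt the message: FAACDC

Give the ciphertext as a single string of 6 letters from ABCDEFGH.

Answer: HDEGFA

Derivation:
Char 1 ('F'): step: R->0, L->4 (L advanced); F->plug->F->R->F->L->E->refl->B->L'->E->R'->H->plug->H
Char 2 ('A'): step: R->1, L=4; A->plug->G->R->D->L->A->refl->G->L'->B->R'->D->plug->D
Char 3 ('A'): step: R->2, L=4; A->plug->G->R->H->L->F->refl->D->L'->G->R'->E->plug->E
Char 4 ('C'): step: R->3, L=4; C->plug->C->R->C->L->H->refl->C->L'->A->R'->A->plug->G
Char 5 ('D'): step: R->4, L=4; D->plug->D->R->A->L->C->refl->H->L'->C->R'->F->plug->F
Char 6 ('C'): step: R->5, L=4; C->plug->C->R->H->L->F->refl->D->L'->G->R'->G->plug->A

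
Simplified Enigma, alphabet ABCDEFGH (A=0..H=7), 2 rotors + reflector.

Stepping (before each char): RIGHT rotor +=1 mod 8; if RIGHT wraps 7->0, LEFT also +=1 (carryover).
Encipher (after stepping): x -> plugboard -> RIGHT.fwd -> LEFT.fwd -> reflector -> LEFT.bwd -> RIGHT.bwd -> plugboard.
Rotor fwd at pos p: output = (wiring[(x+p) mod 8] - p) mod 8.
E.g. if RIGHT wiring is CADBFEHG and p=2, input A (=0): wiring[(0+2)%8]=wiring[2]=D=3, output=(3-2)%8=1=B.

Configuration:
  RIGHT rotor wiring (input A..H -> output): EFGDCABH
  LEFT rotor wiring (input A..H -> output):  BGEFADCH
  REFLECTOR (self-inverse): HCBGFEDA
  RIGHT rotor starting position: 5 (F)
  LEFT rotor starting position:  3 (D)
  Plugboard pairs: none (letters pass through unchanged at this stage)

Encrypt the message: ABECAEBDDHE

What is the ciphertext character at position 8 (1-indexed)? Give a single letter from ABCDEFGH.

Char 1 ('A'): step: R->6, L=3; A->plug->A->R->D->L->H->refl->A->L'->C->R'->H->plug->H
Char 2 ('B'): step: R->7, L=3; B->plug->B->R->F->L->G->refl->D->L'->G->R'->C->plug->C
Char 3 ('E'): step: R->0, L->4 (L advanced); E->plug->E->R->C->L->G->refl->D->L'->D->R'->D->plug->D
Char 4 ('C'): step: R->1, L=4; C->plug->C->R->C->L->G->refl->D->L'->D->R'->H->plug->H
Char 5 ('A'): step: R->2, L=4; A->plug->A->R->E->L->F->refl->E->L'->A->R'->C->plug->C
Char 6 ('E'): step: R->3, L=4; E->plug->E->R->E->L->F->refl->E->L'->A->R'->A->plug->A
Char 7 ('B'): step: R->4, L=4; B->plug->B->R->E->L->F->refl->E->L'->A->R'->E->plug->E
Char 8 ('D'): step: R->5, L=4; D->plug->D->R->H->L->B->refl->C->L'->F->R'->H->plug->H

H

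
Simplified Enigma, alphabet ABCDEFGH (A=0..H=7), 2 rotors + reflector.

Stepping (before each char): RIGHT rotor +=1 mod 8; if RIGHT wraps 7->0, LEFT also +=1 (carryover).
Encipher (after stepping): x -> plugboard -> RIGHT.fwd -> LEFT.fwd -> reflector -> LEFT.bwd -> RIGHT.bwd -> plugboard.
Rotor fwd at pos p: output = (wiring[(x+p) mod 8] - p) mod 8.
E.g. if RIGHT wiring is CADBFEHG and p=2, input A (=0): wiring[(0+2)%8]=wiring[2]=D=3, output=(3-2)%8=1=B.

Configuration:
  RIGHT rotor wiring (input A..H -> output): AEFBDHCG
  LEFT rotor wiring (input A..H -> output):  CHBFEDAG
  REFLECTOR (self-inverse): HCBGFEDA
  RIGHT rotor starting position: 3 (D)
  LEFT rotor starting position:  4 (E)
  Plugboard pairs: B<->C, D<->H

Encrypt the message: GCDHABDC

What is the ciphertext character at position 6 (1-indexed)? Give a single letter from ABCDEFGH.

Char 1 ('G'): step: R->4, L=4; G->plug->G->R->B->L->H->refl->A->L'->A->R'->F->plug->F
Char 2 ('C'): step: R->5, L=4; C->plug->B->R->F->L->D->refl->G->L'->E->R'->G->plug->G
Char 3 ('D'): step: R->6, L=4; D->plug->H->R->B->L->H->refl->A->L'->A->R'->B->plug->C
Char 4 ('H'): step: R->7, L=4; H->plug->D->R->G->L->F->refl->E->L'->C->R'->E->plug->E
Char 5 ('A'): step: R->0, L->5 (L advanced); A->plug->A->R->A->L->G->refl->D->L'->B->R'->D->plug->H
Char 6 ('B'): step: R->1, L=5; B->plug->C->R->A->L->G->refl->D->L'->B->R'->F->plug->F

F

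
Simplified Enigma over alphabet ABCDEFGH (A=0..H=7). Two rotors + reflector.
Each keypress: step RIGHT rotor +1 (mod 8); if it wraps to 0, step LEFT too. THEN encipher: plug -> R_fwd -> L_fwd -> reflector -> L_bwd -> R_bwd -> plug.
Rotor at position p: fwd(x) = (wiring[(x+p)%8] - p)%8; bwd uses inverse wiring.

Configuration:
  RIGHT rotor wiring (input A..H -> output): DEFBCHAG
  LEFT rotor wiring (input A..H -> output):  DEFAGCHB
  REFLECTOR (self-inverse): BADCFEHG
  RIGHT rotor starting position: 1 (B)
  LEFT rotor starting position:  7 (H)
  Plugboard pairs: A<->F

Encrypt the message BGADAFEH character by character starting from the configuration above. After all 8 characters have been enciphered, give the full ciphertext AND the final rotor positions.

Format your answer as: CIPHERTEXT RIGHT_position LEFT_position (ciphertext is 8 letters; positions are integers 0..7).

Char 1 ('B'): step: R->2, L=7; B->plug->B->R->H->L->A->refl->B->L'->E->R'->F->plug->A
Char 2 ('G'): step: R->3, L=7; G->plug->G->R->B->L->E->refl->F->L'->C->R'->H->plug->H
Char 3 ('A'): step: R->4, L=7; A->plug->F->R->A->L->C->refl->D->L'->G->R'->A->plug->F
Char 4 ('D'): step: R->5, L=7; D->plug->D->R->G->L->D->refl->C->L'->A->R'->F->plug->A
Char 5 ('A'): step: R->6, L=7; A->plug->F->R->D->L->G->refl->H->L'->F->R'->C->plug->C
Char 6 ('F'): step: R->7, L=7; F->plug->A->R->H->L->A->refl->B->L'->E->R'->B->plug->B
Char 7 ('E'): step: R->0, L->0 (L advanced); E->plug->E->R->C->L->F->refl->E->L'->B->R'->D->plug->D
Char 8 ('H'): step: R->1, L=0; H->plug->H->R->C->L->F->refl->E->L'->B->R'->D->plug->D
Final: ciphertext=AHFACBDD, RIGHT=1, LEFT=0

Answer: AHFACBDD 1 0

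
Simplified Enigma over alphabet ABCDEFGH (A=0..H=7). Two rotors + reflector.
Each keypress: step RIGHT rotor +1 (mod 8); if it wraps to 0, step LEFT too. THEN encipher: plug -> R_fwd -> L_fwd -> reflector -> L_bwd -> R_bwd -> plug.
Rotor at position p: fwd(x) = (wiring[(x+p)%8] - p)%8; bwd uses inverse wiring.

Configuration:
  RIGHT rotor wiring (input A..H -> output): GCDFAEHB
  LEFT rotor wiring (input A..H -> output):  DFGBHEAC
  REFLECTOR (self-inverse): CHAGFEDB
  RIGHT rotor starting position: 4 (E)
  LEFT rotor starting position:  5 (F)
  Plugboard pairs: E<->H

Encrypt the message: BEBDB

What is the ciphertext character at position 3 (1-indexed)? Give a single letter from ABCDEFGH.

Char 1 ('B'): step: R->5, L=5; B->plug->B->R->C->L->F->refl->E->L'->G->R'->F->plug->F
Char 2 ('E'): step: R->6, L=5; E->plug->H->R->G->L->E->refl->F->L'->C->R'->G->plug->G
Char 3 ('B'): step: R->7, L=5; B->plug->B->R->H->L->C->refl->A->L'->E->R'->D->plug->D

D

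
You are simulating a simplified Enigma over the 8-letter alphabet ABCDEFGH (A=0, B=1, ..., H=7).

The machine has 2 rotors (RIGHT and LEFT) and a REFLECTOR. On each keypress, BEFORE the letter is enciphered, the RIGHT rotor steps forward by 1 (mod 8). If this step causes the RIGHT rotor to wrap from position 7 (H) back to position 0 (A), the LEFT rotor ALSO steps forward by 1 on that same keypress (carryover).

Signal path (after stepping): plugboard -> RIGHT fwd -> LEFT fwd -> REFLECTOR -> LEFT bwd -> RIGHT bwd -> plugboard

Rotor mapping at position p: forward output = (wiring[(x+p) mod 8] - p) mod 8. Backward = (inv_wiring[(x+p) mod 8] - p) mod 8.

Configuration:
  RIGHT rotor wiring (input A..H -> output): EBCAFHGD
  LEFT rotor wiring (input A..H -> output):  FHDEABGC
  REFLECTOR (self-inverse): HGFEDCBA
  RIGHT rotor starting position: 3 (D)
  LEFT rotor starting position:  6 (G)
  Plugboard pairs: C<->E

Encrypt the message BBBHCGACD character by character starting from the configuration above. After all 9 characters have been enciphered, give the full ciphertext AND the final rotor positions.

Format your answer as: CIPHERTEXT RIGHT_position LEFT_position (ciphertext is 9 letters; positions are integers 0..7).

Answer: FDDCBEEDE 4 7

Derivation:
Char 1 ('B'): step: R->4, L=6; B->plug->B->R->D->L->B->refl->G->L'->F->R'->F->plug->F
Char 2 ('B'): step: R->5, L=6; B->plug->B->R->B->L->E->refl->D->L'->H->R'->D->plug->D
Char 3 ('B'): step: R->6, L=6; B->plug->B->R->F->L->G->refl->B->L'->D->R'->D->plug->D
Char 4 ('H'): step: R->7, L=6; H->plug->H->R->H->L->D->refl->E->L'->B->R'->E->plug->C
Char 5 ('C'): step: R->0, L->7 (L advanced); C->plug->E->R->F->L->B->refl->G->L'->B->R'->B->plug->B
Char 6 ('G'): step: R->1, L=7; G->plug->G->R->C->L->A->refl->H->L'->H->R'->C->plug->E
Char 7 ('A'): step: R->2, L=7; A->plug->A->R->A->L->D->refl->E->L'->D->R'->C->plug->E
Char 8 ('C'): step: R->3, L=7; C->plug->E->R->A->L->D->refl->E->L'->D->R'->D->plug->D
Char 9 ('D'): step: R->4, L=7; D->plug->D->R->H->L->H->refl->A->L'->C->R'->C->plug->E
Final: ciphertext=FDDCBEEDE, RIGHT=4, LEFT=7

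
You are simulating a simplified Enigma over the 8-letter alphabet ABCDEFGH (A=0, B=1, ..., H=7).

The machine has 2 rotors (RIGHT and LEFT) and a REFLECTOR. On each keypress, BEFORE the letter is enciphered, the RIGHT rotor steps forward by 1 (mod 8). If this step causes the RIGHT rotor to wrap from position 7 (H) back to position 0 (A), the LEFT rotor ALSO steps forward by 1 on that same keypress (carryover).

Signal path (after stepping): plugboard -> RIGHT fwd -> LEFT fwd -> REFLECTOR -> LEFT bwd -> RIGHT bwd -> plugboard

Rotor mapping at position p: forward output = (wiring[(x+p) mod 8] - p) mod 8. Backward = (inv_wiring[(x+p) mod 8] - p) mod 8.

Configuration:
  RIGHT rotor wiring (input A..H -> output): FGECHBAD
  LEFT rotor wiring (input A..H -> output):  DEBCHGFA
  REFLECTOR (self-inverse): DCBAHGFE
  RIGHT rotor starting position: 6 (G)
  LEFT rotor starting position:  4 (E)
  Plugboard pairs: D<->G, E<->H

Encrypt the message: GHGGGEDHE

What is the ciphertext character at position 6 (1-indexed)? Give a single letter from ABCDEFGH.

Char 1 ('G'): step: R->7, L=4; G->plug->D->R->F->L->A->refl->D->L'->A->R'->F->plug->F
Char 2 ('H'): step: R->0, L->5 (L advanced); H->plug->E->R->H->L->C->refl->B->L'->A->R'->G->plug->D
Char 3 ('G'): step: R->1, L=5; G->plug->D->R->G->L->F->refl->G->L'->D->R'->B->plug->B
Char 4 ('G'): step: R->2, L=5; G->plug->D->R->H->L->C->refl->B->L'->A->R'->B->plug->B
Char 5 ('G'): step: R->3, L=5; G->plug->D->R->F->L->E->refl->H->L'->E->R'->B->plug->B
Char 6 ('E'): step: R->4, L=5; E->plug->H->R->G->L->F->refl->G->L'->D->R'->A->plug->A

A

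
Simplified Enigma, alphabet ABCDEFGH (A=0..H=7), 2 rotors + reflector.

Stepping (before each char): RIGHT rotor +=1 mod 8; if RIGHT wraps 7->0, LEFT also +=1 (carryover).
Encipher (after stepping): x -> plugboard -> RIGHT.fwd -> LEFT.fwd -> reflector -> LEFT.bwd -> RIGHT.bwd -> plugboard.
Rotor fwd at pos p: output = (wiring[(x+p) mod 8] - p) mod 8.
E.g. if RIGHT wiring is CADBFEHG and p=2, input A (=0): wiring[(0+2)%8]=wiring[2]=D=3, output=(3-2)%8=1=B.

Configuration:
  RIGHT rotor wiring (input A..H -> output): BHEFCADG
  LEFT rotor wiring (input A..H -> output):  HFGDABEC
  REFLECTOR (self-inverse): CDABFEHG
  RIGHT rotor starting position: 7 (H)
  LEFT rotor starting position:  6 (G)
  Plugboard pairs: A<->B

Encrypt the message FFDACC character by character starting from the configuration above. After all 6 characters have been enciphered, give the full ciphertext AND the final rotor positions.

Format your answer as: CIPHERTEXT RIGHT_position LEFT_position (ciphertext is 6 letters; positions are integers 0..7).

Char 1 ('F'): step: R->0, L->7 (L advanced); F->plug->F->R->A->L->D->refl->B->L'->F->R'->D->plug->D
Char 2 ('F'): step: R->1, L=7; F->plug->F->R->C->L->G->refl->H->L'->D->R'->B->plug->A
Char 3 ('D'): step: R->2, L=7; D->plug->D->R->G->L->C->refl->A->L'->B->R'->E->plug->E
Char 4 ('A'): step: R->3, L=7; A->plug->B->R->H->L->F->refl->E->L'->E->R'->G->plug->G
Char 5 ('C'): step: R->4, L=7; C->plug->C->R->H->L->F->refl->E->L'->E->R'->B->plug->A
Char 6 ('C'): step: R->5, L=7; C->plug->C->R->B->L->A->refl->C->L'->G->R'->B->plug->A
Final: ciphertext=DAEGAA, RIGHT=5, LEFT=7

Answer: DAEGAA 5 7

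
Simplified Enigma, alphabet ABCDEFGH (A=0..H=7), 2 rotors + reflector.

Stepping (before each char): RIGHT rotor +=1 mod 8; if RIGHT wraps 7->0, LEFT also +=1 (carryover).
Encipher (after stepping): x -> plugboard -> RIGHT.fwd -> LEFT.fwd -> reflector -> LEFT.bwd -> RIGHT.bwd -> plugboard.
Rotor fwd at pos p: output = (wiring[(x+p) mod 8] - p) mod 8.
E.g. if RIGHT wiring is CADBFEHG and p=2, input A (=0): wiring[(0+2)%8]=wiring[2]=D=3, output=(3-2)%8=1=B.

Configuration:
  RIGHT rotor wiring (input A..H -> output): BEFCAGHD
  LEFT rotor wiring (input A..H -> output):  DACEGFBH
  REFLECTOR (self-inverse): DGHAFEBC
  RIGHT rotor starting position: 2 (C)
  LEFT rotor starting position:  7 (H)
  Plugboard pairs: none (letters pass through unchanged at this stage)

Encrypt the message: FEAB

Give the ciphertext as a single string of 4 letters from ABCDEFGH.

Answer: HDDE

Derivation:
Char 1 ('F'): step: R->3, L=7; F->plug->F->R->G->L->G->refl->B->L'->C->R'->H->plug->H
Char 2 ('E'): step: R->4, L=7; E->plug->E->R->F->L->H->refl->C->L'->H->R'->D->plug->D
Char 3 ('A'): step: R->5, L=7; A->plug->A->R->B->L->E->refl->F->L'->E->R'->D->plug->D
Char 4 ('B'): step: R->6, L=7; B->plug->B->R->F->L->H->refl->C->L'->H->R'->E->plug->E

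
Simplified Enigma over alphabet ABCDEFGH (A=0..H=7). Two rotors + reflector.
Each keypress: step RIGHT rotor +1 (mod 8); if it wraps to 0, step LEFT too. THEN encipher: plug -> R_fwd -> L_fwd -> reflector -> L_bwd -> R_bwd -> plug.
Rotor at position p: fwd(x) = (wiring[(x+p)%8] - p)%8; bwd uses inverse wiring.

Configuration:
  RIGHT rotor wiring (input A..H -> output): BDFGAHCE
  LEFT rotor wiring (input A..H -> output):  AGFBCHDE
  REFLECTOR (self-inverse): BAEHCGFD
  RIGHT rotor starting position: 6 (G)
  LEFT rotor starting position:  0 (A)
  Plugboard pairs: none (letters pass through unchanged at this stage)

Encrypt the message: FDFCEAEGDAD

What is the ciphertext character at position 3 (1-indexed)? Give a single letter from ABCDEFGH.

Char 1 ('F'): step: R->7, L=0; F->plug->F->R->B->L->G->refl->F->L'->C->R'->B->plug->B
Char 2 ('D'): step: R->0, L->1 (L advanced); D->plug->D->R->G->L->D->refl->H->L'->H->R'->F->plug->F
Char 3 ('F'): step: R->1, L=1; F->plug->F->R->B->L->E->refl->C->L'->F->R'->C->plug->C

C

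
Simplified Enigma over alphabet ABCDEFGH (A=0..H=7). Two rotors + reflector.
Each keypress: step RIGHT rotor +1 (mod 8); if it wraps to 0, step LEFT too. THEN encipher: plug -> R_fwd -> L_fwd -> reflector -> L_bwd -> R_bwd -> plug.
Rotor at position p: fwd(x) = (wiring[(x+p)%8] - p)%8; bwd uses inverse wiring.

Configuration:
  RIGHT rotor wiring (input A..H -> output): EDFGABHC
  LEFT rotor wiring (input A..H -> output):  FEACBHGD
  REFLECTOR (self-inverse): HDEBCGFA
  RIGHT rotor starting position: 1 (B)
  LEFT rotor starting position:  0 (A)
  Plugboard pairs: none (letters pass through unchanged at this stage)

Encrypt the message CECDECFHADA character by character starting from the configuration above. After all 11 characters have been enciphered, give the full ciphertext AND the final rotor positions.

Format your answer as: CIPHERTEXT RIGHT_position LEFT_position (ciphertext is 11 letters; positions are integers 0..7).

Char 1 ('C'): step: R->2, L=0; C->plug->C->R->G->L->G->refl->F->L'->A->R'->F->plug->F
Char 2 ('E'): step: R->3, L=0; E->plug->E->R->H->L->D->refl->B->L'->E->R'->D->plug->D
Char 3 ('C'): step: R->4, L=0; C->plug->C->R->D->L->C->refl->E->L'->B->R'->G->plug->G
Char 4 ('D'): step: R->5, L=0; D->plug->D->R->H->L->D->refl->B->L'->E->R'->A->plug->A
Char 5 ('E'): step: R->6, L=0; E->plug->E->R->H->L->D->refl->B->L'->E->R'->B->plug->B
Char 6 ('C'): step: R->7, L=0; C->plug->C->R->E->L->B->refl->D->L'->H->R'->E->plug->E
Char 7 ('F'): step: R->0, L->1 (L advanced); F->plug->F->R->B->L->H->refl->A->L'->D->R'->B->plug->B
Char 8 ('H'): step: R->1, L=1; H->plug->H->R->D->L->A->refl->H->L'->B->R'->G->plug->G
Char 9 ('A'): step: R->2, L=1; A->plug->A->R->D->L->A->refl->H->L'->B->R'->H->plug->H
Char 10 ('D'): step: R->3, L=1; D->plug->D->R->E->L->G->refl->F->L'->F->R'->B->plug->B
Char 11 ('A'): step: R->4, L=1; A->plug->A->R->E->L->G->refl->F->L'->F->R'->B->plug->B
Final: ciphertext=FDGABEBGHBB, RIGHT=4, LEFT=1

Answer: FDGABEBGHBB 4 1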